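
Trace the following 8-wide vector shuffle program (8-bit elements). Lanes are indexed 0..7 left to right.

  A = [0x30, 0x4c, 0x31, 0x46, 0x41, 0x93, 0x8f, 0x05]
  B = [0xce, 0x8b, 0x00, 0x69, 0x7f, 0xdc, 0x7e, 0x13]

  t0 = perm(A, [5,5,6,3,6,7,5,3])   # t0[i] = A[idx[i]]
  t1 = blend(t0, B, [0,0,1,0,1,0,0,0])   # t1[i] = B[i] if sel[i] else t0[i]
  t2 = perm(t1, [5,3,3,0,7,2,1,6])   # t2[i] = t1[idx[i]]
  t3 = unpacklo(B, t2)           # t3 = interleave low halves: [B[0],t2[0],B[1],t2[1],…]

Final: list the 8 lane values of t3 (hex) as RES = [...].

RES = [0xce, 0x05, 0x8b, 0x46, 0x00, 0x46, 0x69, 0x93]

t0 = [0x93, 0x93, 0x8f, 0x46, 0x8f, 0x05, 0x93, 0x46]
t1 = [0x93, 0x93, 0x00, 0x46, 0x7f, 0x05, 0x93, 0x46]
t2 = [0x05, 0x46, 0x46, 0x93, 0x46, 0x00, 0x93, 0x93]
t3 = [0xce, 0x05, 0x8b, 0x46, 0x00, 0x46, 0x69, 0x93]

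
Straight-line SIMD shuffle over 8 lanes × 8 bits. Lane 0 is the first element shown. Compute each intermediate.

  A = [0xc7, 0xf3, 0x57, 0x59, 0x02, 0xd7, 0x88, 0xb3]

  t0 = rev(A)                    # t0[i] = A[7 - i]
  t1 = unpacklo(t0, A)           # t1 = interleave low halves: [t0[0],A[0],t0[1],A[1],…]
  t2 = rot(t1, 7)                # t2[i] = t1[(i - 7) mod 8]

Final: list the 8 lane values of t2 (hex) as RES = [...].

RES = [ 0xc7  0x88  0xf3  0xd7  0x57  0x02  0x59  0xb3 ]

  t0: b3 88 d7 02 59 57 f3 c7
  t1: b3 c7 88 f3 d7 57 02 59
  t2: c7 88 f3 d7 57 02 59 b3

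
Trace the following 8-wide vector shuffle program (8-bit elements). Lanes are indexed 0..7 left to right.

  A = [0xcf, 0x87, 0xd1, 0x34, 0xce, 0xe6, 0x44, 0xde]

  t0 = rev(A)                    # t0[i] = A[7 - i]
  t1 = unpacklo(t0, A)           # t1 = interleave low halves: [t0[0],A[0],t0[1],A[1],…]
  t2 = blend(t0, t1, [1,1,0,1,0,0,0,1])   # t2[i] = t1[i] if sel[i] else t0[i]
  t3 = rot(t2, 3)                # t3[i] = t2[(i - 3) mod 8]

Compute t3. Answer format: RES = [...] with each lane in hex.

RES = [0xd1, 0x87, 0x34, 0xde, 0xcf, 0xe6, 0x87, 0x34]

t0 = [0xde, 0x44, 0xe6, 0xce, 0x34, 0xd1, 0x87, 0xcf]
t1 = [0xde, 0xcf, 0x44, 0x87, 0xe6, 0xd1, 0xce, 0x34]
t2 = [0xde, 0xcf, 0xe6, 0x87, 0x34, 0xd1, 0x87, 0x34]
t3 = [0xd1, 0x87, 0x34, 0xde, 0xcf, 0xe6, 0x87, 0x34]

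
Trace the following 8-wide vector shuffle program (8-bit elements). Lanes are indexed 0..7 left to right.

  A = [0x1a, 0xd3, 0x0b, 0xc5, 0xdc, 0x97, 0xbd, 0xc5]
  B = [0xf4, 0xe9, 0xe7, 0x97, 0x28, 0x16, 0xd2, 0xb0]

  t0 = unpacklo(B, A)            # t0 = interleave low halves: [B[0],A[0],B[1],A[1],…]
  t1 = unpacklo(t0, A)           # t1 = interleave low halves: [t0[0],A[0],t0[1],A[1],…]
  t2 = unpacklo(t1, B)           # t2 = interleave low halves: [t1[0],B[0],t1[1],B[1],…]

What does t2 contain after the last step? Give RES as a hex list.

RES = [0xf4, 0xf4, 0x1a, 0xe9, 0x1a, 0xe7, 0xd3, 0x97]

→ t0 |f4|1a|e9|d3|e7|0b|97|c5|
→ t1 |f4|1a|1a|d3|e9|0b|d3|c5|
→ t2 |f4|f4|1a|e9|1a|e7|d3|97|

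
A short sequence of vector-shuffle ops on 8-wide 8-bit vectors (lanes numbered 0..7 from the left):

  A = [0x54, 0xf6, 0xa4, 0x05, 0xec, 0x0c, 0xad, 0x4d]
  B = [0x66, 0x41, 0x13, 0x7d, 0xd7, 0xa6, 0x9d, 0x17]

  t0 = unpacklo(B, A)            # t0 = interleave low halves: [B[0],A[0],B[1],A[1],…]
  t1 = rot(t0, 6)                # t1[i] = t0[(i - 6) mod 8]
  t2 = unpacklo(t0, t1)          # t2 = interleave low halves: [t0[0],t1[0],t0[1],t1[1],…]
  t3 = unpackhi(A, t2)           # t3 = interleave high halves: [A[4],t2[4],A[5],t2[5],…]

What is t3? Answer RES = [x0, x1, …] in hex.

  t0: 66 54 41 f6 13 a4 7d 05
  t1: 41 f6 13 a4 7d 05 66 54
  t2: 66 41 54 f6 41 13 f6 a4
  t3: ec 41 0c 13 ad f6 4d a4

RES = [ 0xec  0x41  0x0c  0x13  0xad  0xf6  0x4d  0xa4 ]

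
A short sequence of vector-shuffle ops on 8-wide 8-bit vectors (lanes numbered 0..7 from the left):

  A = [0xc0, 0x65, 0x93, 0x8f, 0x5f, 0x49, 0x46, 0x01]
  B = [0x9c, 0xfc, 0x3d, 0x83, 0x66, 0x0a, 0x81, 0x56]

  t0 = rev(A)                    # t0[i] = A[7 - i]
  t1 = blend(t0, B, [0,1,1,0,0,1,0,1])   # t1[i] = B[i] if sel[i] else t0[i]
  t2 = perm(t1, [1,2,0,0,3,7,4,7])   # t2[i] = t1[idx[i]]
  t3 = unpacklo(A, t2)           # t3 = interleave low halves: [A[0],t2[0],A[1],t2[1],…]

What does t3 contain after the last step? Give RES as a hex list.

t0 = [0x01, 0x46, 0x49, 0x5f, 0x8f, 0x93, 0x65, 0xc0]
t1 = [0x01, 0xfc, 0x3d, 0x5f, 0x8f, 0x0a, 0x65, 0x56]
t2 = [0xfc, 0x3d, 0x01, 0x01, 0x5f, 0x56, 0x8f, 0x56]
t3 = [0xc0, 0xfc, 0x65, 0x3d, 0x93, 0x01, 0x8f, 0x01]

RES = [ 0xc0  0xfc  0x65  0x3d  0x93  0x01  0x8f  0x01 ]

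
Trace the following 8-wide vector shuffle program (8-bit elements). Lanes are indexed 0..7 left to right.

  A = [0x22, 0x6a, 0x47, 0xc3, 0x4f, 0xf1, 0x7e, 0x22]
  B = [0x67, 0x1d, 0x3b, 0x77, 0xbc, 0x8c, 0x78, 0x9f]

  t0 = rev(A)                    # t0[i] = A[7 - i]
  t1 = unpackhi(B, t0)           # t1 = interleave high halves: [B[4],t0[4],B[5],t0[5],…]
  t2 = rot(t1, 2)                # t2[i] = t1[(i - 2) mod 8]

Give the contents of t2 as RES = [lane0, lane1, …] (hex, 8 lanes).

RES = [0x9f, 0x22, 0xbc, 0xc3, 0x8c, 0x47, 0x78, 0x6a]

→ t0 |22|7e|f1|4f|c3|47|6a|22|
→ t1 |bc|c3|8c|47|78|6a|9f|22|
→ t2 |9f|22|bc|c3|8c|47|78|6a|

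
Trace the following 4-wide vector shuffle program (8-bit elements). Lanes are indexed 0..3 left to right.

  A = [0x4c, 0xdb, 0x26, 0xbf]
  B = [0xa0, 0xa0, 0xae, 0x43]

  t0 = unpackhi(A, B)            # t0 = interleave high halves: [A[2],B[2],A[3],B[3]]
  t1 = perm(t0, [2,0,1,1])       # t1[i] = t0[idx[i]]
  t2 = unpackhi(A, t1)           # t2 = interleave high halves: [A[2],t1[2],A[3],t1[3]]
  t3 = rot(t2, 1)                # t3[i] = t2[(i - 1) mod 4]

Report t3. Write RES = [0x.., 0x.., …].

RES = [0xae, 0x26, 0xae, 0xbf]

→ t0 |26|ae|bf|43|
→ t1 |bf|26|ae|ae|
→ t2 |26|ae|bf|ae|
→ t3 |ae|26|ae|bf|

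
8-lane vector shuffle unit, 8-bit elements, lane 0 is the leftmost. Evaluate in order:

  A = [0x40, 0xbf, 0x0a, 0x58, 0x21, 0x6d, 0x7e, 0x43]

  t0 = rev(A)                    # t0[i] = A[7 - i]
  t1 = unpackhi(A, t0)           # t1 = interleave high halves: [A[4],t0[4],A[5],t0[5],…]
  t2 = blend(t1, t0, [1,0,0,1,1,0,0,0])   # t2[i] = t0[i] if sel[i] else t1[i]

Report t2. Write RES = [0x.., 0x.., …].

  t0: 43 7e 6d 21 58 0a bf 40
  t1: 21 58 6d 0a 7e bf 43 40
  t2: 43 58 6d 21 58 bf 43 40

RES = [ 0x43  0x58  0x6d  0x21  0x58  0xbf  0x43  0x40 ]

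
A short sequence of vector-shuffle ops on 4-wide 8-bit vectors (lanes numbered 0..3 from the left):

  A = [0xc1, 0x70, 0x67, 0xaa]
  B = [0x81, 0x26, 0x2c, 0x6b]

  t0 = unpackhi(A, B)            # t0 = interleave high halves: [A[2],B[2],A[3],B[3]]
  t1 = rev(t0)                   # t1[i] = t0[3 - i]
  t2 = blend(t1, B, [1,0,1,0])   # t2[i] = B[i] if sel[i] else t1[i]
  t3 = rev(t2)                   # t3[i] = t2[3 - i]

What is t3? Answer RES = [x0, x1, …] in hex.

RES = [0x67, 0x2c, 0xaa, 0x81]

t0 = [0x67, 0x2c, 0xaa, 0x6b]
t1 = [0x6b, 0xaa, 0x2c, 0x67]
t2 = [0x81, 0xaa, 0x2c, 0x67]
t3 = [0x67, 0x2c, 0xaa, 0x81]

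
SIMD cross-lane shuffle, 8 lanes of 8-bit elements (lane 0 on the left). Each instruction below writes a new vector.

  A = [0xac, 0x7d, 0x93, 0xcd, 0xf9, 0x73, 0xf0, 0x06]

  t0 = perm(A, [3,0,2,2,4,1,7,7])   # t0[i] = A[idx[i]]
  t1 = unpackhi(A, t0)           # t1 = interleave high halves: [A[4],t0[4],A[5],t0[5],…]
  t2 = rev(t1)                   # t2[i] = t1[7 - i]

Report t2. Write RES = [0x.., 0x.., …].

→ t0 |cd|ac|93|93|f9|7d|06|06|
→ t1 |f9|f9|73|7d|f0|06|06|06|
→ t2 |06|06|06|f0|7d|73|f9|f9|

RES = [ 0x06  0x06  0x06  0xf0  0x7d  0x73  0xf9  0xf9 ]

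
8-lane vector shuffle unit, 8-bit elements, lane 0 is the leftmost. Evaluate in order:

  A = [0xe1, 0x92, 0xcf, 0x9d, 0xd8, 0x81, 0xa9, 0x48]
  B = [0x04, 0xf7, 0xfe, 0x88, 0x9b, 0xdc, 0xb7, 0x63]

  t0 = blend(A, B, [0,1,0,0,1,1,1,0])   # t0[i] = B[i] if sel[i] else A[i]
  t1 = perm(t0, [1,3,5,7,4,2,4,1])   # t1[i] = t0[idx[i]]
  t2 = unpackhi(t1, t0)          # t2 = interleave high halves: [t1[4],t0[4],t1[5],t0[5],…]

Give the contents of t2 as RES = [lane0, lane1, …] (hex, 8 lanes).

RES = [ 0x9b  0x9b  0xcf  0xdc  0x9b  0xb7  0xf7  0x48 ]

  t0: e1 f7 cf 9d 9b dc b7 48
  t1: f7 9d dc 48 9b cf 9b f7
  t2: 9b 9b cf dc 9b b7 f7 48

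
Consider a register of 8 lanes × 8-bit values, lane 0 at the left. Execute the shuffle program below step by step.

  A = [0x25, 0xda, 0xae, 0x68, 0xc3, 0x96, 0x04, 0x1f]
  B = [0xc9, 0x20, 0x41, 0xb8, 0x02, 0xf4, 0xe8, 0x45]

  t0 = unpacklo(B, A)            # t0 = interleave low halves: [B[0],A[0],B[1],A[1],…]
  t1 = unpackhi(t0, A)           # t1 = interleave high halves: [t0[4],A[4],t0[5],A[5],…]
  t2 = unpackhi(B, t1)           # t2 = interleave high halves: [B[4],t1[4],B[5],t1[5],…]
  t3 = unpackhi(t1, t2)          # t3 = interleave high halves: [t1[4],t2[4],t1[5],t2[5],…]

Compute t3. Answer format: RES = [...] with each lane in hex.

t0 = [0xc9, 0x25, 0x20, 0xda, 0x41, 0xae, 0xb8, 0x68]
t1 = [0x41, 0xc3, 0xae, 0x96, 0xb8, 0x04, 0x68, 0x1f]
t2 = [0x02, 0xb8, 0xf4, 0x04, 0xe8, 0x68, 0x45, 0x1f]
t3 = [0xb8, 0xe8, 0x04, 0x68, 0x68, 0x45, 0x1f, 0x1f]

RES = [ 0xb8  0xe8  0x04  0x68  0x68  0x45  0x1f  0x1f ]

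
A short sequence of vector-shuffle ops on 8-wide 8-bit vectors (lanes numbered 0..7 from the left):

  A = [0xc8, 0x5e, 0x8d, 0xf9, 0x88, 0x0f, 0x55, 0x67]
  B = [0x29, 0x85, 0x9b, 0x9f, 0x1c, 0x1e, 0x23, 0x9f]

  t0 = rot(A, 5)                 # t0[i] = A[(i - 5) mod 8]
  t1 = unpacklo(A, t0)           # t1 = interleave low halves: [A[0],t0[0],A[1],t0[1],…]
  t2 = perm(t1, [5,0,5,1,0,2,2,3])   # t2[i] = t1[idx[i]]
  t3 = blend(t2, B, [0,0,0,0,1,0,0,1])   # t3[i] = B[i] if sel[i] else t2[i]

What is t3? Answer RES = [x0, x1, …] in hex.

→ t0 |f9|88|0f|55|67|c8|5e|8d|
→ t1 |c8|f9|5e|88|8d|0f|f9|55|
→ t2 |0f|c8|0f|f9|c8|5e|5e|88|
→ t3 |0f|c8|0f|f9|1c|5e|5e|9f|

RES = [ 0x0f  0xc8  0x0f  0xf9  0x1c  0x5e  0x5e  0x9f ]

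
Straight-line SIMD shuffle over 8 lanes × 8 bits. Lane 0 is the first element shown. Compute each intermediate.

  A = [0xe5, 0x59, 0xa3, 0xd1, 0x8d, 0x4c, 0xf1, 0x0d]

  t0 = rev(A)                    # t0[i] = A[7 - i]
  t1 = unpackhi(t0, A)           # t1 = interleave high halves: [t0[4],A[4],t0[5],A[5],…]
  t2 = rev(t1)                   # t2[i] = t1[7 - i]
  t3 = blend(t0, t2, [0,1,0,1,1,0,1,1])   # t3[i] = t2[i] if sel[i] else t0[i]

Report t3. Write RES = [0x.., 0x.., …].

→ t0 |0d|f1|4c|8d|d1|a3|59|e5|
→ t1 |d1|8d|a3|4c|59|f1|e5|0d|
→ t2 |0d|e5|f1|59|4c|a3|8d|d1|
→ t3 |0d|e5|4c|59|4c|a3|8d|d1|

RES = [ 0x0d  0xe5  0x4c  0x59  0x4c  0xa3  0x8d  0xd1 ]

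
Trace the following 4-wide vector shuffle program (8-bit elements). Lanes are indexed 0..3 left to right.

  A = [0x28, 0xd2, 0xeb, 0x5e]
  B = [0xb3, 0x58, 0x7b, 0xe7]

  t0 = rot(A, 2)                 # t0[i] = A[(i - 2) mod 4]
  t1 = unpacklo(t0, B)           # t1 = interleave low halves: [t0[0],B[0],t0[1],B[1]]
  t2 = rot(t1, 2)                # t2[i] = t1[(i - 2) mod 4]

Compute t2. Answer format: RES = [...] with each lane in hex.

RES = [0x5e, 0x58, 0xeb, 0xb3]

→ t0 |eb|5e|28|d2|
→ t1 |eb|b3|5e|58|
→ t2 |5e|58|eb|b3|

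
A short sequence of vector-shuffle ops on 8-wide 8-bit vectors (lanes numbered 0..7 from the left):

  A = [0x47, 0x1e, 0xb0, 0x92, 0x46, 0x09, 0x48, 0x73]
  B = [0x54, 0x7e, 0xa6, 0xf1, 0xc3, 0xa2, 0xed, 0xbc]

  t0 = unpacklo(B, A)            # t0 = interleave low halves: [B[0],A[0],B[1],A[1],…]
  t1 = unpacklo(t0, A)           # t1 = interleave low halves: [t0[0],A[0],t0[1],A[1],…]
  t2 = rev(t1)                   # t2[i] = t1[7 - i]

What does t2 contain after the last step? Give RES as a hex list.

t0 = [0x54, 0x47, 0x7e, 0x1e, 0xa6, 0xb0, 0xf1, 0x92]
t1 = [0x54, 0x47, 0x47, 0x1e, 0x7e, 0xb0, 0x1e, 0x92]
t2 = [0x92, 0x1e, 0xb0, 0x7e, 0x1e, 0x47, 0x47, 0x54]

RES = [0x92, 0x1e, 0xb0, 0x7e, 0x1e, 0x47, 0x47, 0x54]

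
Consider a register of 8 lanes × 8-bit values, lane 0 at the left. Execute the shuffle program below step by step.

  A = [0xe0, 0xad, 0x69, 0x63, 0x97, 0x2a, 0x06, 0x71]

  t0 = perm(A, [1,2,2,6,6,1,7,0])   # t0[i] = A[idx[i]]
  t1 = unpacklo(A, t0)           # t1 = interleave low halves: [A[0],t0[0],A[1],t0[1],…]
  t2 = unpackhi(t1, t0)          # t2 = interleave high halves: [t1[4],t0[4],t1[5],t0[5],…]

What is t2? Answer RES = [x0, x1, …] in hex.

→ t0 |ad|69|69|06|06|ad|71|e0|
→ t1 |e0|ad|ad|69|69|69|63|06|
→ t2 |69|06|69|ad|63|71|06|e0|

RES = [ 0x69  0x06  0x69  0xad  0x63  0x71  0x06  0xe0 ]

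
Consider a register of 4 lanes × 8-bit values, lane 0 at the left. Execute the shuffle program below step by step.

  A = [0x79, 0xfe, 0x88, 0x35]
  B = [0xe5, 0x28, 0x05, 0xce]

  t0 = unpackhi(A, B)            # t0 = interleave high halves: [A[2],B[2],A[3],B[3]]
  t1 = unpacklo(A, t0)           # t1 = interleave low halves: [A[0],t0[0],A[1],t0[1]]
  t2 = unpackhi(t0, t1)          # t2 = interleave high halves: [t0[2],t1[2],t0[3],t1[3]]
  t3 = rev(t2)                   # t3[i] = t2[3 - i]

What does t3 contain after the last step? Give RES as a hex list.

RES = [ 0x05  0xce  0xfe  0x35 ]

→ t0 |88|05|35|ce|
→ t1 |79|88|fe|05|
→ t2 |35|fe|ce|05|
→ t3 |05|ce|fe|35|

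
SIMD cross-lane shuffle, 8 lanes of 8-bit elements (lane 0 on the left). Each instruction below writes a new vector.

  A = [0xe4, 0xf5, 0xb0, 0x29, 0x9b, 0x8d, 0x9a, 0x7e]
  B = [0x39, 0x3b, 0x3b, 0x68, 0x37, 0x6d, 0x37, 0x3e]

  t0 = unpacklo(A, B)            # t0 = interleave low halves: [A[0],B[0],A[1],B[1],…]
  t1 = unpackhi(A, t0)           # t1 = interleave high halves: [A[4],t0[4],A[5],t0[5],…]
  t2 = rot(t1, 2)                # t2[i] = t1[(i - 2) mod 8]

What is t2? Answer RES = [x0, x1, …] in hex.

t0 = [0xe4, 0x39, 0xf5, 0x3b, 0xb0, 0x3b, 0x29, 0x68]
t1 = [0x9b, 0xb0, 0x8d, 0x3b, 0x9a, 0x29, 0x7e, 0x68]
t2 = [0x7e, 0x68, 0x9b, 0xb0, 0x8d, 0x3b, 0x9a, 0x29]

RES = [ 0x7e  0x68  0x9b  0xb0  0x8d  0x3b  0x9a  0x29 ]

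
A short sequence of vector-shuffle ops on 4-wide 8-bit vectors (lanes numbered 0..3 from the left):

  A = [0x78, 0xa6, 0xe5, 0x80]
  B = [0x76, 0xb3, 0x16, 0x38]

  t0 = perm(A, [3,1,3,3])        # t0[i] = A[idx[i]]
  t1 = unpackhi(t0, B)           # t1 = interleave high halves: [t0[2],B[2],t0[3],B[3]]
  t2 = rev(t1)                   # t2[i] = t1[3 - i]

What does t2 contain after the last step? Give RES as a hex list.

  t0: 80 a6 80 80
  t1: 80 16 80 38
  t2: 38 80 16 80

RES = [0x38, 0x80, 0x16, 0x80]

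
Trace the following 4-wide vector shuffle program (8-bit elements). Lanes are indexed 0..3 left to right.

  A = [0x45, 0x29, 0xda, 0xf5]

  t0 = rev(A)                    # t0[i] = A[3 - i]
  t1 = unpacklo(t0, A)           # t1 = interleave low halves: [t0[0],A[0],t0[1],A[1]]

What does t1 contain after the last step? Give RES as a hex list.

  t0: f5 da 29 45
  t1: f5 45 da 29

RES = [0xf5, 0x45, 0xda, 0x29]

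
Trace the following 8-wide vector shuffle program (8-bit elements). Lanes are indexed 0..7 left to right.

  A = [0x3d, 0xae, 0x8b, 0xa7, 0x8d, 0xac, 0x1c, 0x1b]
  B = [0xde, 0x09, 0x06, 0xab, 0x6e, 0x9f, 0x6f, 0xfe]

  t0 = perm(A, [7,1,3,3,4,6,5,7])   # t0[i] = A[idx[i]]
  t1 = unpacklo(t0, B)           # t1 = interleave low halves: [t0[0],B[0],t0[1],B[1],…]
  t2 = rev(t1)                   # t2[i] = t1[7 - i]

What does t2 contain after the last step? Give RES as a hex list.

  t0: 1b ae a7 a7 8d 1c ac 1b
  t1: 1b de ae 09 a7 06 a7 ab
  t2: ab a7 06 a7 09 ae de 1b

RES = [ 0xab  0xa7  0x06  0xa7  0x09  0xae  0xde  0x1b ]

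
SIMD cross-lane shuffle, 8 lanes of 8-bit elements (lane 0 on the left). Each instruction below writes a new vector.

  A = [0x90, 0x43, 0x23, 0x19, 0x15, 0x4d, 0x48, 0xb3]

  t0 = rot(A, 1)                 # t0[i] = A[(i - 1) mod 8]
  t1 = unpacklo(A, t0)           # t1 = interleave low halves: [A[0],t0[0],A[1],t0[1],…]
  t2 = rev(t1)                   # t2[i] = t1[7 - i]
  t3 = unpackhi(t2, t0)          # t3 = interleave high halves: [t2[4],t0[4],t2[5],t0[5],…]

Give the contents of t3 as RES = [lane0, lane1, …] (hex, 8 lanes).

  t0: b3 90 43 23 19 15 4d 48
  t1: 90 b3 43 90 23 43 19 23
  t2: 23 19 43 23 90 43 b3 90
  t3: 90 19 43 15 b3 4d 90 48

RES = [ 0x90  0x19  0x43  0x15  0xb3  0x4d  0x90  0x48 ]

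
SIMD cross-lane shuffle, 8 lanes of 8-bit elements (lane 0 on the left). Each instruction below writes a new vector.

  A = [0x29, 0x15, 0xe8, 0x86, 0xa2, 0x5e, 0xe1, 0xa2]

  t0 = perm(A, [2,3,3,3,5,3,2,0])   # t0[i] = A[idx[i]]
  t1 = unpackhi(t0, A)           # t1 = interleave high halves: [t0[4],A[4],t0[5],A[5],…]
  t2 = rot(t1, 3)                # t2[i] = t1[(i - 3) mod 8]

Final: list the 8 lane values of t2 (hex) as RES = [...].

RES = [0xe1, 0x29, 0xa2, 0x5e, 0xa2, 0x86, 0x5e, 0xe8]

  t0: e8 86 86 86 5e 86 e8 29
  t1: 5e a2 86 5e e8 e1 29 a2
  t2: e1 29 a2 5e a2 86 5e e8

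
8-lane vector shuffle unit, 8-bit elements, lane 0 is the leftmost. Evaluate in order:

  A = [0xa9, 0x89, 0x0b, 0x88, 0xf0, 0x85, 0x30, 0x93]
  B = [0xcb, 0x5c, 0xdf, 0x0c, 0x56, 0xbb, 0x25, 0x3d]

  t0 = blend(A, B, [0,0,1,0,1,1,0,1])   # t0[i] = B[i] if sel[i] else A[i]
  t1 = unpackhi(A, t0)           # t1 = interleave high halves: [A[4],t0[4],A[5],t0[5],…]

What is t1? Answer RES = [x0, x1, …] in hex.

  t0: a9 89 df 88 56 bb 30 3d
  t1: f0 56 85 bb 30 30 93 3d

RES = [0xf0, 0x56, 0x85, 0xbb, 0x30, 0x30, 0x93, 0x3d]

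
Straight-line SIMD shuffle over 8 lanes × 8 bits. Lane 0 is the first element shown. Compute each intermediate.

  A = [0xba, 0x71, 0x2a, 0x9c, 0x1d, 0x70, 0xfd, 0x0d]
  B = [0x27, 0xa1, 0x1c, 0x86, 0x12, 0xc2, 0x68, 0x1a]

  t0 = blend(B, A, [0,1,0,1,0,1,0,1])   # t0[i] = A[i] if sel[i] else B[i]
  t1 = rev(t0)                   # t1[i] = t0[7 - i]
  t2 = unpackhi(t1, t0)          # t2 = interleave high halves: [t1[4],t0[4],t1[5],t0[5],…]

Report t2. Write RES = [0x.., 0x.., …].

t0 = [0x27, 0x71, 0x1c, 0x9c, 0x12, 0x70, 0x68, 0x0d]
t1 = [0x0d, 0x68, 0x70, 0x12, 0x9c, 0x1c, 0x71, 0x27]
t2 = [0x9c, 0x12, 0x1c, 0x70, 0x71, 0x68, 0x27, 0x0d]

RES = [0x9c, 0x12, 0x1c, 0x70, 0x71, 0x68, 0x27, 0x0d]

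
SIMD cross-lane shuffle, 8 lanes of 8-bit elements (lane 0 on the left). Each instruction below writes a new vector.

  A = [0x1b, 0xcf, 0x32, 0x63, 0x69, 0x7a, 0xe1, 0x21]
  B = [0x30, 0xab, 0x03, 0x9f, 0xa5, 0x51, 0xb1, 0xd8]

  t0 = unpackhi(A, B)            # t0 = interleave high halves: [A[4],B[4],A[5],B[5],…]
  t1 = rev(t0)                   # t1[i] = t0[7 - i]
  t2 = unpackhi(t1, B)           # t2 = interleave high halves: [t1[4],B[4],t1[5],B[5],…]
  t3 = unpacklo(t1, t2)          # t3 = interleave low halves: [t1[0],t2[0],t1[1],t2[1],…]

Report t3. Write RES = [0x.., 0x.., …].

RES = [0xd8, 0x51, 0x21, 0xa5, 0xb1, 0x7a, 0xe1, 0x51]

t0 = [0x69, 0xa5, 0x7a, 0x51, 0xe1, 0xb1, 0x21, 0xd8]
t1 = [0xd8, 0x21, 0xb1, 0xe1, 0x51, 0x7a, 0xa5, 0x69]
t2 = [0x51, 0xa5, 0x7a, 0x51, 0xa5, 0xb1, 0x69, 0xd8]
t3 = [0xd8, 0x51, 0x21, 0xa5, 0xb1, 0x7a, 0xe1, 0x51]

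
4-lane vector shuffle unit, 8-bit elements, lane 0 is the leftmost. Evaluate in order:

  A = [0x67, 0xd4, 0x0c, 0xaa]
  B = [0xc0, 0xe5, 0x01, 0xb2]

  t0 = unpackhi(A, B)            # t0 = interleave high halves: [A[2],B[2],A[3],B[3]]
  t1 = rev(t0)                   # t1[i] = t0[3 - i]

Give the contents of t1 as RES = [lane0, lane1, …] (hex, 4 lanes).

RES = [0xb2, 0xaa, 0x01, 0x0c]

  t0: 0c 01 aa b2
  t1: b2 aa 01 0c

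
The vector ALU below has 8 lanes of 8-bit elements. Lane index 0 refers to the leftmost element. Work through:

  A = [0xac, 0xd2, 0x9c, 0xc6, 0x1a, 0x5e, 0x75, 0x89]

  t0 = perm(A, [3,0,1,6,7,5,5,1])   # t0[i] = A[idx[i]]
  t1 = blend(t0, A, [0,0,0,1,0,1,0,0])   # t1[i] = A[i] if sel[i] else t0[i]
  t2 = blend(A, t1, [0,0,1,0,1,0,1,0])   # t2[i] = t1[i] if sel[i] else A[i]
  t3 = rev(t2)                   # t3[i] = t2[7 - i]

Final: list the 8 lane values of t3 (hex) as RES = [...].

RES = [0x89, 0x5e, 0x5e, 0x89, 0xc6, 0xd2, 0xd2, 0xac]

→ t0 |c6|ac|d2|75|89|5e|5e|d2|
→ t1 |c6|ac|d2|c6|89|5e|5e|d2|
→ t2 |ac|d2|d2|c6|89|5e|5e|89|
→ t3 |89|5e|5e|89|c6|d2|d2|ac|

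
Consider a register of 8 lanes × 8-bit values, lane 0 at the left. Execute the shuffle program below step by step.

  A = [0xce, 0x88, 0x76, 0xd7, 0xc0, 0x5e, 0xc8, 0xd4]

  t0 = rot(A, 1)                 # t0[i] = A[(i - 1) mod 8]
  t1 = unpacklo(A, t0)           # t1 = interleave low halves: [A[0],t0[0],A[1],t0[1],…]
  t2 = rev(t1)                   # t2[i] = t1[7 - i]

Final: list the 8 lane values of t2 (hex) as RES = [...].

RES = [0x76, 0xd7, 0x88, 0x76, 0xce, 0x88, 0xd4, 0xce]

  t0: d4 ce 88 76 d7 c0 5e c8
  t1: ce d4 88 ce 76 88 d7 76
  t2: 76 d7 88 76 ce 88 d4 ce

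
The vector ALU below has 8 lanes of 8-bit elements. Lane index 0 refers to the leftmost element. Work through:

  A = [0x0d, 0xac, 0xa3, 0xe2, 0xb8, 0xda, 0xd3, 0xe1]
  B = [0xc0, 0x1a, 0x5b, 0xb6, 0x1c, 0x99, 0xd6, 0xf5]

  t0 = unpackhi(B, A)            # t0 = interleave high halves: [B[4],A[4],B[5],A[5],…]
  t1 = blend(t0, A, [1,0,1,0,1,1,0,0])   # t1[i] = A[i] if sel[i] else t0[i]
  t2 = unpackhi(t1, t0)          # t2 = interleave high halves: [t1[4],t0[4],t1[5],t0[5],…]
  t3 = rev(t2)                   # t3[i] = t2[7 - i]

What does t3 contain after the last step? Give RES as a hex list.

RES = [0xe1, 0xe1, 0xf5, 0xf5, 0xd3, 0xda, 0xd6, 0xb8]

→ t0 |1c|b8|99|da|d6|d3|f5|e1|
→ t1 |0d|b8|a3|da|b8|da|f5|e1|
→ t2 |b8|d6|da|d3|f5|f5|e1|e1|
→ t3 |e1|e1|f5|f5|d3|da|d6|b8|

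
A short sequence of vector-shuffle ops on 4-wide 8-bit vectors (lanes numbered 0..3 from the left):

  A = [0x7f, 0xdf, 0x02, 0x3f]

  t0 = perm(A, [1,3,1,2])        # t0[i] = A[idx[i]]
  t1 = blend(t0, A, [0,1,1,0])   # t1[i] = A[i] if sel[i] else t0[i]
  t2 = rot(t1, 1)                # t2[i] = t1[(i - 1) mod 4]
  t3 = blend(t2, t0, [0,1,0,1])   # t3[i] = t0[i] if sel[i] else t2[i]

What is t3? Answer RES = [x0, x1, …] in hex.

RES = [ 0x02  0x3f  0xdf  0x02 ]

  t0: df 3f df 02
  t1: df df 02 02
  t2: 02 df df 02
  t3: 02 3f df 02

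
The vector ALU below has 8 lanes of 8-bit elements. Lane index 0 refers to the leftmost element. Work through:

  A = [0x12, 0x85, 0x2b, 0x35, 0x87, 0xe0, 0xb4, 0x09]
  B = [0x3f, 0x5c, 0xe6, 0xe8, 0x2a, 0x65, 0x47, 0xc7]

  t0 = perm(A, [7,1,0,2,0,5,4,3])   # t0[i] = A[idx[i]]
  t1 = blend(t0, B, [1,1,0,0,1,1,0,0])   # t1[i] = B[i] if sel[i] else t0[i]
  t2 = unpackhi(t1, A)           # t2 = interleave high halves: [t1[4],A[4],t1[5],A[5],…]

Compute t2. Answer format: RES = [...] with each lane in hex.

  t0: 09 85 12 2b 12 e0 87 35
  t1: 3f 5c 12 2b 2a 65 87 35
  t2: 2a 87 65 e0 87 b4 35 09

RES = [0x2a, 0x87, 0x65, 0xe0, 0x87, 0xb4, 0x35, 0x09]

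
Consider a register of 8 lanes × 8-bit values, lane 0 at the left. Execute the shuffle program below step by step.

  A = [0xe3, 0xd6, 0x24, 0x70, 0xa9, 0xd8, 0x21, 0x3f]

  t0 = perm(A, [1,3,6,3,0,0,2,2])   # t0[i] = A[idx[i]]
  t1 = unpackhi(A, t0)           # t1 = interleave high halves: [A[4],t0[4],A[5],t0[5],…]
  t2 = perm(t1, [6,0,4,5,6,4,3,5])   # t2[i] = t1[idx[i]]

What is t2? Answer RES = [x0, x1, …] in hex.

RES = [0x3f, 0xa9, 0x21, 0x24, 0x3f, 0x21, 0xe3, 0x24]

→ t0 |d6|70|21|70|e3|e3|24|24|
→ t1 |a9|e3|d8|e3|21|24|3f|24|
→ t2 |3f|a9|21|24|3f|21|e3|24|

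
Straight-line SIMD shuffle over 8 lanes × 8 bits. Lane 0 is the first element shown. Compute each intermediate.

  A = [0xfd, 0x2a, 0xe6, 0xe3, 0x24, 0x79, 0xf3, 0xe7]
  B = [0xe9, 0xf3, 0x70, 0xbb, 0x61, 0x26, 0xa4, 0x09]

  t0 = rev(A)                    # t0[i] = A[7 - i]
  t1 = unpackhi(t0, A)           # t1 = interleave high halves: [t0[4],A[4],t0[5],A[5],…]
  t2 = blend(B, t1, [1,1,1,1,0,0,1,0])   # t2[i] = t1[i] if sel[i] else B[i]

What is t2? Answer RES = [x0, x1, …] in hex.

t0 = [0xe7, 0xf3, 0x79, 0x24, 0xe3, 0xe6, 0x2a, 0xfd]
t1 = [0xe3, 0x24, 0xe6, 0x79, 0x2a, 0xf3, 0xfd, 0xe7]
t2 = [0xe3, 0x24, 0xe6, 0x79, 0x61, 0x26, 0xfd, 0x09]

RES = [0xe3, 0x24, 0xe6, 0x79, 0x61, 0x26, 0xfd, 0x09]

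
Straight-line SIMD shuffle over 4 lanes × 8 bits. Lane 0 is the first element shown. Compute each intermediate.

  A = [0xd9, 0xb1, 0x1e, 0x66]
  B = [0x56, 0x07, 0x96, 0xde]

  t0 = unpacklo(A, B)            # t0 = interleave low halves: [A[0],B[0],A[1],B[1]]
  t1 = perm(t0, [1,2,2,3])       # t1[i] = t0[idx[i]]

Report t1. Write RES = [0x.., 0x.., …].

t0 = [0xd9, 0x56, 0xb1, 0x07]
t1 = [0x56, 0xb1, 0xb1, 0x07]

RES = [0x56, 0xb1, 0xb1, 0x07]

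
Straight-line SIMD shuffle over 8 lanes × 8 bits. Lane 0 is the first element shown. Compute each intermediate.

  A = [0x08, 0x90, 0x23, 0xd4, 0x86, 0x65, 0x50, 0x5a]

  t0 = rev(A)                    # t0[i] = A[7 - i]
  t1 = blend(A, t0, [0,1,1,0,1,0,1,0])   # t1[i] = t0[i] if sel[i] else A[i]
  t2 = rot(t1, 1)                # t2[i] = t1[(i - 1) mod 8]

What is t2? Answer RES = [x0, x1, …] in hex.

→ t0 |5a|50|65|86|d4|23|90|08|
→ t1 |08|50|65|d4|d4|65|90|5a|
→ t2 |5a|08|50|65|d4|d4|65|90|

RES = [0x5a, 0x08, 0x50, 0x65, 0xd4, 0xd4, 0x65, 0x90]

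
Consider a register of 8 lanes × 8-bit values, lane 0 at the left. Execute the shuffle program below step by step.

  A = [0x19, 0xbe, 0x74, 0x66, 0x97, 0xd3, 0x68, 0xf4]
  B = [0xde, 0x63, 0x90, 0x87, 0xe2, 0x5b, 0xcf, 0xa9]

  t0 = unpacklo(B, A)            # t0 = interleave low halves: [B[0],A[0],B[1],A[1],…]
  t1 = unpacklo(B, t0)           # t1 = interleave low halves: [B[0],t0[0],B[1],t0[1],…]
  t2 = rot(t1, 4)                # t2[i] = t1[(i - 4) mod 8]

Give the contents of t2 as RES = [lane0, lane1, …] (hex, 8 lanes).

t0 = [0xde, 0x19, 0x63, 0xbe, 0x90, 0x74, 0x87, 0x66]
t1 = [0xde, 0xde, 0x63, 0x19, 0x90, 0x63, 0x87, 0xbe]
t2 = [0x90, 0x63, 0x87, 0xbe, 0xde, 0xde, 0x63, 0x19]

RES = [0x90, 0x63, 0x87, 0xbe, 0xde, 0xde, 0x63, 0x19]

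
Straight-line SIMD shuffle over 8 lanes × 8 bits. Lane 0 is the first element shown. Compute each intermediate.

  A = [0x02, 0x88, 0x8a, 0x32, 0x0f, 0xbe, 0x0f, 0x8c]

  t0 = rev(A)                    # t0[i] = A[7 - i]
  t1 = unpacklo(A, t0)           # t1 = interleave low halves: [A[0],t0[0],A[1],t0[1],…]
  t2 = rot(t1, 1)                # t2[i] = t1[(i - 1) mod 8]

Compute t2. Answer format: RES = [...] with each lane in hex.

t0 = [0x8c, 0x0f, 0xbe, 0x0f, 0x32, 0x8a, 0x88, 0x02]
t1 = [0x02, 0x8c, 0x88, 0x0f, 0x8a, 0xbe, 0x32, 0x0f]
t2 = [0x0f, 0x02, 0x8c, 0x88, 0x0f, 0x8a, 0xbe, 0x32]

RES = [ 0x0f  0x02  0x8c  0x88  0x0f  0x8a  0xbe  0x32 ]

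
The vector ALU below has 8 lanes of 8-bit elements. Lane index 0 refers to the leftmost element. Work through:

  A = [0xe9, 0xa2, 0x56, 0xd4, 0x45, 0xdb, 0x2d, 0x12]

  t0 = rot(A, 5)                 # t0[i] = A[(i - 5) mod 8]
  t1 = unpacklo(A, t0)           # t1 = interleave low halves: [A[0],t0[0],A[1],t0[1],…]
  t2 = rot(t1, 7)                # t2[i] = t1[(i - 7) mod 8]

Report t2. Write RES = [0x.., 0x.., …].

→ t0 |d4|45|db|2d|12|e9|a2|56|
→ t1 |e9|d4|a2|45|56|db|d4|2d|
→ t2 |d4|a2|45|56|db|d4|2d|e9|

RES = [0xd4, 0xa2, 0x45, 0x56, 0xdb, 0xd4, 0x2d, 0xe9]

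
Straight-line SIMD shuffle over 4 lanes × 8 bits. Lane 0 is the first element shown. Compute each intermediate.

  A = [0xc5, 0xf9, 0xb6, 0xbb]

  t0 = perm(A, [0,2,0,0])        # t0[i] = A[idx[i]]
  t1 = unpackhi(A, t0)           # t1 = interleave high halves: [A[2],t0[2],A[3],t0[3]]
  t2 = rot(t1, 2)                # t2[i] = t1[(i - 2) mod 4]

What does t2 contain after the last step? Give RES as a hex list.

  t0: c5 b6 c5 c5
  t1: b6 c5 bb c5
  t2: bb c5 b6 c5

RES = [ 0xbb  0xc5  0xb6  0xc5 ]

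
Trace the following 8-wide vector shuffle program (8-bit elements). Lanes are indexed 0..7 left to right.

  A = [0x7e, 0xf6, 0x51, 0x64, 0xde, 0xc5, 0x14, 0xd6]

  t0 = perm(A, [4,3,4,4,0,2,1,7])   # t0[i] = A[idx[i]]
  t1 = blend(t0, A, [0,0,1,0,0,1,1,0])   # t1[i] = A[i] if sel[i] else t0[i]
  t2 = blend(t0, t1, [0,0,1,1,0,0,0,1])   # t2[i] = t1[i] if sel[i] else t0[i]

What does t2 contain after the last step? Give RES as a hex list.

RES = [ 0xde  0x64  0x51  0xde  0x7e  0x51  0xf6  0xd6 ]

t0 = [0xde, 0x64, 0xde, 0xde, 0x7e, 0x51, 0xf6, 0xd6]
t1 = [0xde, 0x64, 0x51, 0xde, 0x7e, 0xc5, 0x14, 0xd6]
t2 = [0xde, 0x64, 0x51, 0xde, 0x7e, 0x51, 0xf6, 0xd6]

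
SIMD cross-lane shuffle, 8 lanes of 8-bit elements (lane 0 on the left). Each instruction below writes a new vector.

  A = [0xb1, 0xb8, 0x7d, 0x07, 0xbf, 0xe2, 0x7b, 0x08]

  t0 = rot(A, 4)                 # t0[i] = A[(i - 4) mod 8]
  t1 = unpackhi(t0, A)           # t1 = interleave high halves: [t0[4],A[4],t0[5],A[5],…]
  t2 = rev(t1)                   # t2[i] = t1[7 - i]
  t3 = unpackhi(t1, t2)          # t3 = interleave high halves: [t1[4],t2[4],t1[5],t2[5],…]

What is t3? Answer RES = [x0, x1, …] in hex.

→ t0 |bf|e2|7b|08|b1|b8|7d|07|
→ t1 |b1|bf|b8|e2|7d|7b|07|08|
→ t2 |08|07|7b|7d|e2|b8|bf|b1|
→ t3 |7d|e2|7b|b8|07|bf|08|b1|

RES = [0x7d, 0xe2, 0x7b, 0xb8, 0x07, 0xbf, 0x08, 0xb1]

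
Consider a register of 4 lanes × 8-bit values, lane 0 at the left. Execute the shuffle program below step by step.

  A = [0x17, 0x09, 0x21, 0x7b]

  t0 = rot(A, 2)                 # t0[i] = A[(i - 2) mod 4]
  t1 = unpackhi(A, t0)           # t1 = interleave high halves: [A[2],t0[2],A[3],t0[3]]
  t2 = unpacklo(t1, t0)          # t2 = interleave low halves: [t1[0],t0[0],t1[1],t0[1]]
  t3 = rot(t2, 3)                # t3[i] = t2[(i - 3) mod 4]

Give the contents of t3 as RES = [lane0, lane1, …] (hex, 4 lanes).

RES = [ 0x21  0x17  0x7b  0x21 ]

t0 = [0x21, 0x7b, 0x17, 0x09]
t1 = [0x21, 0x17, 0x7b, 0x09]
t2 = [0x21, 0x21, 0x17, 0x7b]
t3 = [0x21, 0x17, 0x7b, 0x21]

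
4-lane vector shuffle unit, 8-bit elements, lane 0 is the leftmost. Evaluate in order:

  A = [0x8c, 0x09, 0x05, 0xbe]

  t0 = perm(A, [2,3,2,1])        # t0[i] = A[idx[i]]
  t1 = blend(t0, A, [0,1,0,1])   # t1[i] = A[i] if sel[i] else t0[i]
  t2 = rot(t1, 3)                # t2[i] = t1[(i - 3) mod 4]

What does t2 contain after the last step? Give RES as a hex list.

RES = [0x09, 0x05, 0xbe, 0x05]

  t0: 05 be 05 09
  t1: 05 09 05 be
  t2: 09 05 be 05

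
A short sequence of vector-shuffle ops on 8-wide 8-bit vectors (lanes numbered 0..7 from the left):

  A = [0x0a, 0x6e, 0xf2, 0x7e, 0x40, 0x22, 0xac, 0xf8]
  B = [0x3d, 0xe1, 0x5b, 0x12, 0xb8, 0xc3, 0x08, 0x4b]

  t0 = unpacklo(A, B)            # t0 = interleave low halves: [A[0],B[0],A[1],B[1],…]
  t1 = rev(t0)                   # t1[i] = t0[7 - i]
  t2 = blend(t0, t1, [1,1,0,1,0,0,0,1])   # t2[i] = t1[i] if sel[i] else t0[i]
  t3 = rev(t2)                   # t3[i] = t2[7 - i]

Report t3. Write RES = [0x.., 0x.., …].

RES = [ 0x0a  0x7e  0x5b  0xf2  0xf2  0x6e  0x7e  0x12 ]

  t0: 0a 3d 6e e1 f2 5b 7e 12
  t1: 12 7e 5b f2 e1 6e 3d 0a
  t2: 12 7e 6e f2 f2 5b 7e 0a
  t3: 0a 7e 5b f2 f2 6e 7e 12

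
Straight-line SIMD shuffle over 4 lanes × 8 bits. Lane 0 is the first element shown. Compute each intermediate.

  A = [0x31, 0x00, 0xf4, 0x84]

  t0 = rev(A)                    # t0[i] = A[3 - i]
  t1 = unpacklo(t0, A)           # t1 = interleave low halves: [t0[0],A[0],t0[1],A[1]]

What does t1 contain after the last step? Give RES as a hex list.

  t0: 84 f4 00 31
  t1: 84 31 f4 00

RES = [0x84, 0x31, 0xf4, 0x00]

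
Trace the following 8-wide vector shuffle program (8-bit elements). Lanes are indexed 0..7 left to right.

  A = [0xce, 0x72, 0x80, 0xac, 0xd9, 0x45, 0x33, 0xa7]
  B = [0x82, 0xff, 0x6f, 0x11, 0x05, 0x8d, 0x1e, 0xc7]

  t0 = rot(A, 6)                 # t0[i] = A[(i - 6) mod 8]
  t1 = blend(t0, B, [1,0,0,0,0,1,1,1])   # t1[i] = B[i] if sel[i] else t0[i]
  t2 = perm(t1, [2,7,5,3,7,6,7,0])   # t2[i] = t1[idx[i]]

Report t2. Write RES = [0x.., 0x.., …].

t0 = [0x80, 0xac, 0xd9, 0x45, 0x33, 0xa7, 0xce, 0x72]
t1 = [0x82, 0xac, 0xd9, 0x45, 0x33, 0x8d, 0x1e, 0xc7]
t2 = [0xd9, 0xc7, 0x8d, 0x45, 0xc7, 0x1e, 0xc7, 0x82]

RES = [0xd9, 0xc7, 0x8d, 0x45, 0xc7, 0x1e, 0xc7, 0x82]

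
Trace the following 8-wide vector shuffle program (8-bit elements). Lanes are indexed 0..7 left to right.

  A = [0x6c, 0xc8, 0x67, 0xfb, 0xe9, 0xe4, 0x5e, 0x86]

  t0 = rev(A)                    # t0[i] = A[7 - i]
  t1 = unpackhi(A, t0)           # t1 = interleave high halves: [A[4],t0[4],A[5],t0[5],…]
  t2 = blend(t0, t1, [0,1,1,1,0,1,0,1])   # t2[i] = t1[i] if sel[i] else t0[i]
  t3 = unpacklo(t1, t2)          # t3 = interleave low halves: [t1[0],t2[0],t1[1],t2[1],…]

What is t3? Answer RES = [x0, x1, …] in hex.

RES = [ 0xe9  0x86  0xfb  0xfb  0xe4  0xe4  0x67  0x67 ]

t0 = [0x86, 0x5e, 0xe4, 0xe9, 0xfb, 0x67, 0xc8, 0x6c]
t1 = [0xe9, 0xfb, 0xe4, 0x67, 0x5e, 0xc8, 0x86, 0x6c]
t2 = [0x86, 0xfb, 0xe4, 0x67, 0xfb, 0xc8, 0xc8, 0x6c]
t3 = [0xe9, 0x86, 0xfb, 0xfb, 0xe4, 0xe4, 0x67, 0x67]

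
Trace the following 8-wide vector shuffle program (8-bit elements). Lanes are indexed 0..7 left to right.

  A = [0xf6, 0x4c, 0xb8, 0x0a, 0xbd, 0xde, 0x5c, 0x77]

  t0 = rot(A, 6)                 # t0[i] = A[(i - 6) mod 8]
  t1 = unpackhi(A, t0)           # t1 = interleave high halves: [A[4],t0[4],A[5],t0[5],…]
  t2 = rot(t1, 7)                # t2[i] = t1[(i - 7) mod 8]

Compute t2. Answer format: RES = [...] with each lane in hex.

  t0: b8 0a bd de 5c 77 f6 4c
  t1: bd 5c de 77 5c f6 77 4c
  t2: 5c de 77 5c f6 77 4c bd

RES = [0x5c, 0xde, 0x77, 0x5c, 0xf6, 0x77, 0x4c, 0xbd]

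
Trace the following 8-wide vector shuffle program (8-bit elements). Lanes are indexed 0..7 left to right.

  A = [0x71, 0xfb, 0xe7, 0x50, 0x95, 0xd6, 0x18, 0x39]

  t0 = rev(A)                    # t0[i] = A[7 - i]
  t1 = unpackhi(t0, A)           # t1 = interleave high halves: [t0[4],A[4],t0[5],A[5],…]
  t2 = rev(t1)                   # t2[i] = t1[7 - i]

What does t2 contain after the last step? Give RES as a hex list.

RES = [0x39, 0x71, 0x18, 0xfb, 0xd6, 0xe7, 0x95, 0x50]

→ t0 |39|18|d6|95|50|e7|fb|71|
→ t1 |50|95|e7|d6|fb|18|71|39|
→ t2 |39|71|18|fb|d6|e7|95|50|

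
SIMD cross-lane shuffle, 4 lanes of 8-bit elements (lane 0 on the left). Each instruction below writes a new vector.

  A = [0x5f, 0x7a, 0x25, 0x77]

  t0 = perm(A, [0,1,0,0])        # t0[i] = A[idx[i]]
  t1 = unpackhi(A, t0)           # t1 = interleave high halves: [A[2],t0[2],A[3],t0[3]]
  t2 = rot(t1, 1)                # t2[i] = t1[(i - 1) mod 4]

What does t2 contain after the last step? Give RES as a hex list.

RES = [ 0x5f  0x25  0x5f  0x77 ]

  t0: 5f 7a 5f 5f
  t1: 25 5f 77 5f
  t2: 5f 25 5f 77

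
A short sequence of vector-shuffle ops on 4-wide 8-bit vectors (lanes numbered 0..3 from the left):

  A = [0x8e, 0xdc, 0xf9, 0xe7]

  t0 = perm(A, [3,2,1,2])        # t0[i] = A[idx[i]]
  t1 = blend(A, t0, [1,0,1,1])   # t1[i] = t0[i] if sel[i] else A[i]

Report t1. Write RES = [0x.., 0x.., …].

→ t0 |e7|f9|dc|f9|
→ t1 |e7|dc|dc|f9|

RES = [0xe7, 0xdc, 0xdc, 0xf9]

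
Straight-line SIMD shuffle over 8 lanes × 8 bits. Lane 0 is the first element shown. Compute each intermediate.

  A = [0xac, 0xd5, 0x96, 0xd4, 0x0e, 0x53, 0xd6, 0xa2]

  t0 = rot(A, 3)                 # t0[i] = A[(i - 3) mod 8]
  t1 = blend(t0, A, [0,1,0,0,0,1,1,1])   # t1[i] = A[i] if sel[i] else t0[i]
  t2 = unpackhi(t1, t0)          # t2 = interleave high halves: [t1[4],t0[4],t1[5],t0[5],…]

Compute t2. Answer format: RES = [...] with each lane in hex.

RES = [0xd5, 0xd5, 0x53, 0x96, 0xd6, 0xd4, 0xa2, 0x0e]

  t0: 53 d6 a2 ac d5 96 d4 0e
  t1: 53 d5 a2 ac d5 53 d6 a2
  t2: d5 d5 53 96 d6 d4 a2 0e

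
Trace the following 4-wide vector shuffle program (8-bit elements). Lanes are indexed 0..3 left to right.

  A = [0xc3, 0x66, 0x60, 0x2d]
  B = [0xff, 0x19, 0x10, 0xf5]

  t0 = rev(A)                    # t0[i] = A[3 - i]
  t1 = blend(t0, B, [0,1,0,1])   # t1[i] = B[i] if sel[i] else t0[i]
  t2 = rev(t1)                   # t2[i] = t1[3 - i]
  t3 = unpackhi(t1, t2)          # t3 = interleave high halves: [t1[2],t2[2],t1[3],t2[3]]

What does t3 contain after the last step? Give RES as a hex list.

RES = [ 0x66  0x19  0xf5  0x2d ]

  t0: 2d 60 66 c3
  t1: 2d 19 66 f5
  t2: f5 66 19 2d
  t3: 66 19 f5 2d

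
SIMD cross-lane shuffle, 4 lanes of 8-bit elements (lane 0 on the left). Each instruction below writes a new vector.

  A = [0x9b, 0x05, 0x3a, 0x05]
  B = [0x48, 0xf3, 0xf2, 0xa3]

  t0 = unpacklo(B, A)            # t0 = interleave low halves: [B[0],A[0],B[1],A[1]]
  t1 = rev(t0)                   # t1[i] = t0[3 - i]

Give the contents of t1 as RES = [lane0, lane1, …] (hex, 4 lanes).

  t0: 48 9b f3 05
  t1: 05 f3 9b 48

RES = [0x05, 0xf3, 0x9b, 0x48]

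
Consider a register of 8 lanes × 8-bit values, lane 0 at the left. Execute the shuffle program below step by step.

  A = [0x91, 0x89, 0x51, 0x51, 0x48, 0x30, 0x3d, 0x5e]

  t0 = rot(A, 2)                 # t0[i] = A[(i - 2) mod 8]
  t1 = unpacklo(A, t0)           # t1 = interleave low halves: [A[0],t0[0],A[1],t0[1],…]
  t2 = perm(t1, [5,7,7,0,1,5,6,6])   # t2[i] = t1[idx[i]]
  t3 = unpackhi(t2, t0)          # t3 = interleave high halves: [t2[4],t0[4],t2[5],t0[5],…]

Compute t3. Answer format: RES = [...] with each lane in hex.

RES = [ 0x3d  0x51  0x91  0x51  0x51  0x48  0x51  0x30 ]

→ t0 |3d|5e|91|89|51|51|48|30|
→ t1 |91|3d|89|5e|51|91|51|89|
→ t2 |91|89|89|91|3d|91|51|51|
→ t3 |3d|51|91|51|51|48|51|30|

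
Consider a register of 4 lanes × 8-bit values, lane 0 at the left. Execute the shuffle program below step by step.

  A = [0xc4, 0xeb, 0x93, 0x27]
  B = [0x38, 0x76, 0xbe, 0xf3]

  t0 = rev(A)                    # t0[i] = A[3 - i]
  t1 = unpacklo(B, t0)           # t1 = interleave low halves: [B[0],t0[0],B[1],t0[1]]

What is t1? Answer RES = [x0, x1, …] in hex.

RES = [0x38, 0x27, 0x76, 0x93]

t0 = [0x27, 0x93, 0xeb, 0xc4]
t1 = [0x38, 0x27, 0x76, 0x93]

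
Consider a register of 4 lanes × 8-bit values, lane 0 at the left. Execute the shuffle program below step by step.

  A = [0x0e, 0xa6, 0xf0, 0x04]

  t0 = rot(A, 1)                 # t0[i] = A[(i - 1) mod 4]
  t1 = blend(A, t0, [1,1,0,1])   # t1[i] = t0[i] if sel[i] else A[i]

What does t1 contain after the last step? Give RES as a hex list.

RES = [0x04, 0x0e, 0xf0, 0xf0]

  t0: 04 0e a6 f0
  t1: 04 0e f0 f0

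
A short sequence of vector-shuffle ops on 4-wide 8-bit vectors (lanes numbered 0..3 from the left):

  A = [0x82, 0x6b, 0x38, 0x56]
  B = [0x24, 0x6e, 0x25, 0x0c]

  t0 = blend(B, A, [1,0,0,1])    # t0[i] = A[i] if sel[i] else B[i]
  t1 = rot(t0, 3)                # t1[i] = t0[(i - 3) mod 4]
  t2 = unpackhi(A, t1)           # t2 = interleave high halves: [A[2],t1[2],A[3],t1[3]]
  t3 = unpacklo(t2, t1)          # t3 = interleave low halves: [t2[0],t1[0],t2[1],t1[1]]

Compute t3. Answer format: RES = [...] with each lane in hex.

  t0: 82 6e 25 56
  t1: 6e 25 56 82
  t2: 38 56 56 82
  t3: 38 6e 56 25

RES = [0x38, 0x6e, 0x56, 0x25]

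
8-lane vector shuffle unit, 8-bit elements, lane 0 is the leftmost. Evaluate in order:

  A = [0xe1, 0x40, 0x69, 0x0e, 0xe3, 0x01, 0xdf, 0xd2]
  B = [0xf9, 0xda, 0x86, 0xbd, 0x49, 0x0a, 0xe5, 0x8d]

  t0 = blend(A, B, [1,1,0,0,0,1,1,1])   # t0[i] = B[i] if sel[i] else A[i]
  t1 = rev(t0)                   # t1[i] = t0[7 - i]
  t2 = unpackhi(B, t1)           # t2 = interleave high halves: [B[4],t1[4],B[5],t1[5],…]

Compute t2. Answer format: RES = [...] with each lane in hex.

t0 = [0xf9, 0xda, 0x69, 0x0e, 0xe3, 0x0a, 0xe5, 0x8d]
t1 = [0x8d, 0xe5, 0x0a, 0xe3, 0x0e, 0x69, 0xda, 0xf9]
t2 = [0x49, 0x0e, 0x0a, 0x69, 0xe5, 0xda, 0x8d, 0xf9]

RES = [0x49, 0x0e, 0x0a, 0x69, 0xe5, 0xda, 0x8d, 0xf9]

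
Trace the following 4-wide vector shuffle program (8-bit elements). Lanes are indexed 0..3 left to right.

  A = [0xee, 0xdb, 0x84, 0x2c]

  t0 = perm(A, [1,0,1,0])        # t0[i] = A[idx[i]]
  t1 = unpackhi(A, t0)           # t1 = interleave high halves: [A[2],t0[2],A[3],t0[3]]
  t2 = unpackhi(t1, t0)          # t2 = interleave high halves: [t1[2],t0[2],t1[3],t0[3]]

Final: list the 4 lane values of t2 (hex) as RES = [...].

RES = [0x2c, 0xdb, 0xee, 0xee]

  t0: db ee db ee
  t1: 84 db 2c ee
  t2: 2c db ee ee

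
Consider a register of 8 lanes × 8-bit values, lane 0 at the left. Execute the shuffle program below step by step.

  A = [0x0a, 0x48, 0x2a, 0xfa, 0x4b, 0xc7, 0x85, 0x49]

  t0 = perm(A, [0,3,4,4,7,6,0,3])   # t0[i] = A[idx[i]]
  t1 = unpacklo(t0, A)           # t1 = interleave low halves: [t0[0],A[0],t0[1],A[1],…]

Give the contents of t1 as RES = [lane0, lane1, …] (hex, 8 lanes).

→ t0 |0a|fa|4b|4b|49|85|0a|fa|
→ t1 |0a|0a|fa|48|4b|2a|4b|fa|

RES = [ 0x0a  0x0a  0xfa  0x48  0x4b  0x2a  0x4b  0xfa ]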